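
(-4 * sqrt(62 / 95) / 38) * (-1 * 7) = 14 * sqrt(5890) / 1805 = 0.60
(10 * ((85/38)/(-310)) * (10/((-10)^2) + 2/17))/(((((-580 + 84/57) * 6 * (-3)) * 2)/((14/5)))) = -259/122670720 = -0.00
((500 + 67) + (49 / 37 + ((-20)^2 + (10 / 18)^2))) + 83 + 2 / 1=3157738 / 2997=1053.63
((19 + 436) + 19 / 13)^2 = 35212356 / 169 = 208357.14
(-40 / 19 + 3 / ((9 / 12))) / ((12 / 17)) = 2.68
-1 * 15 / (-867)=5 / 289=0.02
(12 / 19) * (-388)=-4656 / 19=-245.05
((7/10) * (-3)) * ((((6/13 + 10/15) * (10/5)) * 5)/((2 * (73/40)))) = -6160/949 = -6.49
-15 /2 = -7.50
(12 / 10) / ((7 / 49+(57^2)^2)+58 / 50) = 70 / 615766801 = 0.00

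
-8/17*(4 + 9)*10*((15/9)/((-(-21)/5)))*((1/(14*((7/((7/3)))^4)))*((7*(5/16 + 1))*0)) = 0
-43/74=-0.58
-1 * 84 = -84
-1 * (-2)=2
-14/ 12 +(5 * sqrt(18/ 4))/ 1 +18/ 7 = 59/ 42 +15 * sqrt(2)/ 2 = 12.01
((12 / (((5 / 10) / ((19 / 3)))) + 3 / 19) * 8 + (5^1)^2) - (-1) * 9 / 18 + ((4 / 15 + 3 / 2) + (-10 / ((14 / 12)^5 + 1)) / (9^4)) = 78474289277 / 63055395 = 1244.53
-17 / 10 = -1.70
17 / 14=1.21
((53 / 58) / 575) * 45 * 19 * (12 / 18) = 3021 / 3335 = 0.91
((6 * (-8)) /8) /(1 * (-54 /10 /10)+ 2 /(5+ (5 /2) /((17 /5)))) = 31.37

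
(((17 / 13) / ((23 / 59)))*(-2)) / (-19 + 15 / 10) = 0.38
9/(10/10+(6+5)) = 3/4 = 0.75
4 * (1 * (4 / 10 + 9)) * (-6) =-225.60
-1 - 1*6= -7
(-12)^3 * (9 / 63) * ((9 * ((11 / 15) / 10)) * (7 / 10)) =-14256 / 125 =-114.05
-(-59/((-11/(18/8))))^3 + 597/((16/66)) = 60054957/85184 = 705.00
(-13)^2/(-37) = -169/37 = -4.57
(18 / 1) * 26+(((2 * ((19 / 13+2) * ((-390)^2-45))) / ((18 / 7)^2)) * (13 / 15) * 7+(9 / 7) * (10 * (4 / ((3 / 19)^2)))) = 40671191 / 42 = 968361.69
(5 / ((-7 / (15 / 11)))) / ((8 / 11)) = -75 / 56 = -1.34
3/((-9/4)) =-4/3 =-1.33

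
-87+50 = -37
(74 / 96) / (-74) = -1 / 96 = -0.01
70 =70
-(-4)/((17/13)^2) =676/289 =2.34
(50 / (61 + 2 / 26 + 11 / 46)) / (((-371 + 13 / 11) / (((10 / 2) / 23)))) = -17875 / 37290339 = -0.00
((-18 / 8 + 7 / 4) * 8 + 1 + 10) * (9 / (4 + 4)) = 63 / 8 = 7.88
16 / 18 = 8 / 9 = 0.89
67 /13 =5.15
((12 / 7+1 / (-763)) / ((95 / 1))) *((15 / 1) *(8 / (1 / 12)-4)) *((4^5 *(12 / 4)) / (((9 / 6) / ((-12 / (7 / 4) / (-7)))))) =35461398528 / 710353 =49920.81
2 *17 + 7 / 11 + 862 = 9863 / 11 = 896.64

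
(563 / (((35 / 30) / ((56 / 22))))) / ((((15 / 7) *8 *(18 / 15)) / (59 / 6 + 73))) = 1958677 / 396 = 4946.15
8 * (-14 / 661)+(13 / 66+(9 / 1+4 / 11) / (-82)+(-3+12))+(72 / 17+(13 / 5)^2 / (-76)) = 377254559591 / 28886955900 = 13.06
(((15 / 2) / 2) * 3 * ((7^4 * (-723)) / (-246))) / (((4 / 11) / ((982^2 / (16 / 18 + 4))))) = 56497237123005 / 1312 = 43061918538.88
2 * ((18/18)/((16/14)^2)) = 49/32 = 1.53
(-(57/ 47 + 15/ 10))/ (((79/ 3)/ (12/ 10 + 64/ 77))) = -59823/ 285901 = -0.21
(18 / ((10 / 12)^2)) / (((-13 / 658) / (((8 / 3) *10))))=-2274048 / 65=-34985.35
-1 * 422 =-422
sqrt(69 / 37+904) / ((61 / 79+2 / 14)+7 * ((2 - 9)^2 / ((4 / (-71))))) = -0.00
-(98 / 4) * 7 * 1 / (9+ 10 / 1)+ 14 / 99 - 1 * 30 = -146285 / 3762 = -38.88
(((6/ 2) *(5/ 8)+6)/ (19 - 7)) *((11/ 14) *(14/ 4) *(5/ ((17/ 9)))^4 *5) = 4736221875/ 10690688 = 443.02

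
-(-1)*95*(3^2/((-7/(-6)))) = 5130/7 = 732.86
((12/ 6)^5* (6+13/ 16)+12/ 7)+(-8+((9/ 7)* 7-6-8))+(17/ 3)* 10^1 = 5531/ 21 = 263.38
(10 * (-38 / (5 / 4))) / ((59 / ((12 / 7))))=-3648 / 413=-8.83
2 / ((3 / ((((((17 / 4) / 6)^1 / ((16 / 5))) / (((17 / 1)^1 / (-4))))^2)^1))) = 25 / 13824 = 0.00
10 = 10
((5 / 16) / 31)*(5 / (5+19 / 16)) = 25 / 3069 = 0.01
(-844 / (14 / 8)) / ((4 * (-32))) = 211 / 56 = 3.77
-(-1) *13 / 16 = 13 / 16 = 0.81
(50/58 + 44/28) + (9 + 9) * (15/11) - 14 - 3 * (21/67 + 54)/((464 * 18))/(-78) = 4846811225/373429056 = 12.98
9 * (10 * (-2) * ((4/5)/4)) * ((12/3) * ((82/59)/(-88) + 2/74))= -38844/24013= -1.62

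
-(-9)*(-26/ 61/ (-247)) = 18/ 1159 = 0.02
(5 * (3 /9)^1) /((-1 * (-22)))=5 /66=0.08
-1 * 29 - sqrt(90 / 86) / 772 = -29 - 3 * sqrt(215) / 33196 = -29.00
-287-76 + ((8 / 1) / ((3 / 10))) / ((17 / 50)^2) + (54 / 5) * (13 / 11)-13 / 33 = -1906602 / 15895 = -119.95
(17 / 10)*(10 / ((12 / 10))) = 14.17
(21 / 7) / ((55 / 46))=138 / 55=2.51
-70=-70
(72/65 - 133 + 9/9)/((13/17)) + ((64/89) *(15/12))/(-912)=-733742653/4286685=-171.17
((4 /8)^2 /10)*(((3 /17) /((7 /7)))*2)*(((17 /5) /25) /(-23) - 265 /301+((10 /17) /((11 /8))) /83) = -8876439624 /1141676256875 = -0.01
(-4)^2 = 16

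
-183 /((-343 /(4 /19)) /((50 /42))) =6100 /45619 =0.13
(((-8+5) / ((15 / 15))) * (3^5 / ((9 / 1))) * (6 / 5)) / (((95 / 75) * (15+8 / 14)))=-10206 / 2071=-4.93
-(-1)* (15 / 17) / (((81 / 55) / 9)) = 275 / 51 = 5.39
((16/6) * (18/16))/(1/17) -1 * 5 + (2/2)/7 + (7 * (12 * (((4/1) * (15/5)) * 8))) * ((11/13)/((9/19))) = 14451.07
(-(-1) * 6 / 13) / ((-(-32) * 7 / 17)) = 51 / 1456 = 0.04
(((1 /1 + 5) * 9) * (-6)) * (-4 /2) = 648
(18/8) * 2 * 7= 63/2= 31.50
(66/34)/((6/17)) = 5.50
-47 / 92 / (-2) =47 / 184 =0.26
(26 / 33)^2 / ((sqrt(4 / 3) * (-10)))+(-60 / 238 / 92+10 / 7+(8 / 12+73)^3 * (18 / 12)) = 2110204843 / 3519-169 * sqrt(3) / 5445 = 599660.32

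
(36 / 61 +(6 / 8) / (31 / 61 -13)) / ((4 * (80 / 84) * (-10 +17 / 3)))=-413973 / 12891008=-0.03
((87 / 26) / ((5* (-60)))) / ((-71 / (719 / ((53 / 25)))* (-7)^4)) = 20851 / 939636152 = 0.00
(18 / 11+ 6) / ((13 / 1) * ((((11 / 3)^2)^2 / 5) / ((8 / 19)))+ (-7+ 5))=272160 / 39708317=0.01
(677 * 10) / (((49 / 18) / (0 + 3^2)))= 1096740 / 49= 22382.45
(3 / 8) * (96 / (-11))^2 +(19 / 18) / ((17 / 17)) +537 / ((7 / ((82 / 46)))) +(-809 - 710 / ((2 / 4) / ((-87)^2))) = -3769090514509 / 350658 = -10748622.63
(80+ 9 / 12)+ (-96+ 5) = -41 / 4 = -10.25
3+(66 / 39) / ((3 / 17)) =491 / 39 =12.59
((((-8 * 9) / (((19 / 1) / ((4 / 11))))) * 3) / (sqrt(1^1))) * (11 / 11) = -864 / 209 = -4.13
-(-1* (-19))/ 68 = -19/ 68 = -0.28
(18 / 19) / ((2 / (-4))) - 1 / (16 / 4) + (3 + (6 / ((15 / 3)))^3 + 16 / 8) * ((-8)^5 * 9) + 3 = -1984167.08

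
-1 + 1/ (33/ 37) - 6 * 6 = -1184/ 33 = -35.88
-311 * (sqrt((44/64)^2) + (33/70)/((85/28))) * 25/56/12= -1782341/182784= -9.75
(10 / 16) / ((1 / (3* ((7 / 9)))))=35 / 24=1.46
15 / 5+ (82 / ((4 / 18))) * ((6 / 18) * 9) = 1110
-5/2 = -2.50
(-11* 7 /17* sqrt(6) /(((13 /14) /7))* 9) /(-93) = 22638* sqrt(6) /6851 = 8.09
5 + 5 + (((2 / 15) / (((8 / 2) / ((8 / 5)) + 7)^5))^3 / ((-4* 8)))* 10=102472607451654888501866 / 10247260745165488851825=10.00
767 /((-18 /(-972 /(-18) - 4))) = -19175 /9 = -2130.56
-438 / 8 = -219 / 4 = -54.75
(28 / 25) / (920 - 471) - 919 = -10315747 / 11225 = -919.00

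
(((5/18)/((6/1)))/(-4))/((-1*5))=1/432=0.00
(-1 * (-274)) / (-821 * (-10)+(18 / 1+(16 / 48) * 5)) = 0.03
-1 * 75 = -75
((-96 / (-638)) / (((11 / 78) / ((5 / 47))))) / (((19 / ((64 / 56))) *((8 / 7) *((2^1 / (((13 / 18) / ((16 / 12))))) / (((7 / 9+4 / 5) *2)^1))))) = 47996 / 9400611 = 0.01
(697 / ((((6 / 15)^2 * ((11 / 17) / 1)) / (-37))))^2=120128724105625 / 1936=62049960798.36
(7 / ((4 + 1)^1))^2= 49 / 25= 1.96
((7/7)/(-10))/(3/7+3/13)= -91/600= -0.15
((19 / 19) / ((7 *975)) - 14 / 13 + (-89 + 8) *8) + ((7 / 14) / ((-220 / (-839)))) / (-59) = -23001440443 / 35435400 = -649.11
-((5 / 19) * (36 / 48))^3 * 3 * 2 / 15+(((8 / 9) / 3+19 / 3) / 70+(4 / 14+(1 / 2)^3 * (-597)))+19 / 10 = -3001214435 / 41483232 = -72.35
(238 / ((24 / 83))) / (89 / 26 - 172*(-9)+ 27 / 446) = 28633423 / 53973012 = 0.53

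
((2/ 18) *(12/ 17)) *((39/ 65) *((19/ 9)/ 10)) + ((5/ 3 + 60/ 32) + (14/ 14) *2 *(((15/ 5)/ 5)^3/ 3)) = 565427/ 153000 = 3.70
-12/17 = -0.71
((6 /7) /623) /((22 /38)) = 114 /47971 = 0.00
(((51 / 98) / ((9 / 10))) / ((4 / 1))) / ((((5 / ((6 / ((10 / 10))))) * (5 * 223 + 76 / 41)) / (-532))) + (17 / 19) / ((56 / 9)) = 0.06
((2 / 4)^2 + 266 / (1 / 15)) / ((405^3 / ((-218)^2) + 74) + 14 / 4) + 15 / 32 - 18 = -33265280323 / 2243623520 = -14.83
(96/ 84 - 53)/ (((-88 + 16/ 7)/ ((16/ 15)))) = 242/ 375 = 0.65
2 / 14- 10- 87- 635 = -5123 / 7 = -731.86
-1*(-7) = 7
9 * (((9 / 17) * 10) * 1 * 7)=5670 / 17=333.53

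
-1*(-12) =12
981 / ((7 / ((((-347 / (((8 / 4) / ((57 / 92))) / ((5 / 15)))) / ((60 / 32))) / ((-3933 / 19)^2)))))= -718637 / 11497815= -0.06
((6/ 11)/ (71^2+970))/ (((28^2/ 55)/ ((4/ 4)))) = 15/ 2356312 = 0.00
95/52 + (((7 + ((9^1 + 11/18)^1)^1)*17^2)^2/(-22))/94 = -97053278713/8710416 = -11142.21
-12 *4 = -48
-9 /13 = -0.69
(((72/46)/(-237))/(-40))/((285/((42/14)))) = 3/1726150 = 0.00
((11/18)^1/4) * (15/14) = 55/336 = 0.16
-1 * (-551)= 551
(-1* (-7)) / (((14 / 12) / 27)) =162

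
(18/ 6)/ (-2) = -1.50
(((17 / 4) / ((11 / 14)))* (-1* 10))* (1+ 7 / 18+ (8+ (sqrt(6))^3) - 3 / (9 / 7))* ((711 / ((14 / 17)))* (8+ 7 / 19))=-490067415* sqrt(6) / 209 - 2305131915 / 836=-8500947.78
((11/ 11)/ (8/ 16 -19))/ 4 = -1/ 74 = -0.01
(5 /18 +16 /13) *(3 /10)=0.45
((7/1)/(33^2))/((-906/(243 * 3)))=-189/36542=-0.01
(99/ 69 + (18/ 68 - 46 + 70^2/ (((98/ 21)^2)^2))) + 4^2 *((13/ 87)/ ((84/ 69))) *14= -43168481/ 6667332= -6.47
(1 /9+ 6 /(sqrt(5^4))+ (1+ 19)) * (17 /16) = 77843 /3600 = 21.62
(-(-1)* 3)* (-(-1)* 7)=21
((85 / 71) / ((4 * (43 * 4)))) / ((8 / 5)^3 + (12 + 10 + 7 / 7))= 10625 / 165448176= 0.00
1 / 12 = 0.08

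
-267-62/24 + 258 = -139/12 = -11.58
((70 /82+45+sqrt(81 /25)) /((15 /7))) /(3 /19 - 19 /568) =737989336 /4129725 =178.70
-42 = -42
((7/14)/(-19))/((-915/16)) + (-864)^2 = 12977832968/17385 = 746496.00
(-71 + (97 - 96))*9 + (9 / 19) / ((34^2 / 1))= -13837311 / 21964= -630.00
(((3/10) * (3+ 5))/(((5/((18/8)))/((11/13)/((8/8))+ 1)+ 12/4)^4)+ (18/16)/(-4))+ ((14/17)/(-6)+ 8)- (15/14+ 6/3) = 685194763350143/151667185477920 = 4.52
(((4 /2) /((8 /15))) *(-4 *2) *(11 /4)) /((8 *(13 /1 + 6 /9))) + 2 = 817 /656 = 1.25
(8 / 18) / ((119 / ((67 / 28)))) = 67 / 7497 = 0.01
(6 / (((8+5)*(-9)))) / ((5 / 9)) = -0.09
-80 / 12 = -20 / 3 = -6.67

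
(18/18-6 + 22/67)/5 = -313/335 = -0.93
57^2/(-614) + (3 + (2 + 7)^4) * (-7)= -28215321/614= -45953.29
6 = 6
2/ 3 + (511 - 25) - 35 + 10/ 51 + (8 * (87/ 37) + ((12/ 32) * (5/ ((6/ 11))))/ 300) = 284218439/ 603840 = 470.69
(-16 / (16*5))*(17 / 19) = -17 / 95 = -0.18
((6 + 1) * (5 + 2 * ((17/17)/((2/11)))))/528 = 7/33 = 0.21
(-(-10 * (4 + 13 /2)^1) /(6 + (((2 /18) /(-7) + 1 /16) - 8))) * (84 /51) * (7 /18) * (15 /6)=-2881200 /33473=-86.08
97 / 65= 1.49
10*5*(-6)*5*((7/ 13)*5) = -52500/ 13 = -4038.46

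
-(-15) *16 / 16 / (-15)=-1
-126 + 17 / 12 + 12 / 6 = -1471 / 12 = -122.58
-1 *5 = -5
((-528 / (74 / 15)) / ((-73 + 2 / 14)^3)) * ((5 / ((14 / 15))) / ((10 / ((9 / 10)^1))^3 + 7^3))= 392931 / 454469587414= 0.00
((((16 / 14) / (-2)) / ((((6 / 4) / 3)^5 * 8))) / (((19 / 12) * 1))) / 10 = -96 / 665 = -0.14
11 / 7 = 1.57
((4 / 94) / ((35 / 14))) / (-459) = -4 / 107865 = -0.00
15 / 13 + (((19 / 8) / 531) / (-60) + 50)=169494953 / 3313440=51.15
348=348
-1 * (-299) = 299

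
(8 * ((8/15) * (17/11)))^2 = 1183744/27225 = 43.48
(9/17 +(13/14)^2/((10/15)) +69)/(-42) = -1.69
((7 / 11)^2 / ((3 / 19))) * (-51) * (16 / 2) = -1046.41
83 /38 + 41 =1641 /38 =43.18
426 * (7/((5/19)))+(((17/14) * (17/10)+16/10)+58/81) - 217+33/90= 25218679/2268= 11119.35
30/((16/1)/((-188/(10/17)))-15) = -4794/2405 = -1.99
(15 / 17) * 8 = 7.06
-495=-495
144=144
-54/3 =-18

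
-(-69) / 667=3 / 29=0.10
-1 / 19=-0.05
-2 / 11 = -0.18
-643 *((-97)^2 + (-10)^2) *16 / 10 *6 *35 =-2054400432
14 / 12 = 7 / 6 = 1.17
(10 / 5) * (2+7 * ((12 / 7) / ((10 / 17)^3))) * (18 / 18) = 15239 / 125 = 121.91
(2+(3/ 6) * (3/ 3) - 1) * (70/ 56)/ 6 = 5/ 16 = 0.31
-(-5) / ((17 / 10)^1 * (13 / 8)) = 400 / 221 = 1.81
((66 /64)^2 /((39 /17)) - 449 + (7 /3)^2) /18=-53085965 /2156544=-24.62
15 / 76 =0.20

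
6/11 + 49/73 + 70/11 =6087/803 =7.58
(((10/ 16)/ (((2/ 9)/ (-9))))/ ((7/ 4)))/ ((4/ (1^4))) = -405/ 112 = -3.62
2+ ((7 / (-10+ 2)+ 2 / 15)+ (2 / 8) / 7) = 1087 / 840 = 1.29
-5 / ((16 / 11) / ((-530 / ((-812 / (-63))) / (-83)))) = -131175 / 77024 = -1.70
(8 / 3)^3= 512 / 27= 18.96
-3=-3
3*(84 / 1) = 252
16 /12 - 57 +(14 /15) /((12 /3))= -1663 /30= -55.43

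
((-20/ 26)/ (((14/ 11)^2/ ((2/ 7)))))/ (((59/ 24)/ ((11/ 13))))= -159720/ 3420053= -0.05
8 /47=0.17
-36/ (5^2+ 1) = -18/ 13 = -1.38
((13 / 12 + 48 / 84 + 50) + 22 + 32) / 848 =8875 / 71232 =0.12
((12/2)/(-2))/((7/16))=-48/7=-6.86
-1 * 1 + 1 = 0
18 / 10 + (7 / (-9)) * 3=-8 / 15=-0.53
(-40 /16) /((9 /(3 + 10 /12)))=-115 /108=-1.06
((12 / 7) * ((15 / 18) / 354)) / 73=5 / 90447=0.00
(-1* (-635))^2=403225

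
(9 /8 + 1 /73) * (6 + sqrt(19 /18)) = 665 * sqrt(38) /3504 + 1995 /292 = 8.00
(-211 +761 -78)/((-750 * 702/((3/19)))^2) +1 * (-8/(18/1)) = -617716124941/1389861281250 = -0.44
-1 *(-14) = 14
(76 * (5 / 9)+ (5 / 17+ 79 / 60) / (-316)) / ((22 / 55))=40822271 / 386784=105.54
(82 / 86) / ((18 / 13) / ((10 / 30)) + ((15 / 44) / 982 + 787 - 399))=23029864 / 9471806897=0.00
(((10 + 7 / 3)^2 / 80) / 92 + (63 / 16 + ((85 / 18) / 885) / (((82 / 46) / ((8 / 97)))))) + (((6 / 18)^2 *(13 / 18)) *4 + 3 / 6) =668565524783 / 139884770880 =4.78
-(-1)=1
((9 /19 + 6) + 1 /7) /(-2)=-440 /133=-3.31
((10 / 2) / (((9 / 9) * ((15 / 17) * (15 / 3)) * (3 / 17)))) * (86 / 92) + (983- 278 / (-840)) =989.33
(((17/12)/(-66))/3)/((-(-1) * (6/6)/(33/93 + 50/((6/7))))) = -46393/110484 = -0.42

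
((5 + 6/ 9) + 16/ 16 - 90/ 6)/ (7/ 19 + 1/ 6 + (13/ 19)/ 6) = -475/ 37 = -12.84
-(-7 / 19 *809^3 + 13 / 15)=55594888298 / 285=195069783.50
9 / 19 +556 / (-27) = -10321 / 513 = -20.12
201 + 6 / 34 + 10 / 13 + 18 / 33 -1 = 489825 / 2431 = 201.49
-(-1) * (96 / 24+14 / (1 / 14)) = 200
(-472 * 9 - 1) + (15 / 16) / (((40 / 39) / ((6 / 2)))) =-543521 / 128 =-4246.26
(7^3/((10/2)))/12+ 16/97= 34231/5820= 5.88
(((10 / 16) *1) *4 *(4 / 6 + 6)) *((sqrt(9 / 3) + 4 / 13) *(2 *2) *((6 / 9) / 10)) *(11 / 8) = 220 / 117 + 55 *sqrt(3) / 9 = 12.47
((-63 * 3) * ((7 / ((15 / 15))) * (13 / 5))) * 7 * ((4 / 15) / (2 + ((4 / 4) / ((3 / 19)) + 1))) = -17199 / 25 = -687.96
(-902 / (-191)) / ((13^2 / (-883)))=-796466 / 32279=-24.67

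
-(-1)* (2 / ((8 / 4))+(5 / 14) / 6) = 89 / 84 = 1.06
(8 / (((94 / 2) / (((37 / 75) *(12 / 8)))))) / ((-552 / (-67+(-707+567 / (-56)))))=77367 / 432400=0.18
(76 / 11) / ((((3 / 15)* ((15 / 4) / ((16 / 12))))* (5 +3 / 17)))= 2584 / 1089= 2.37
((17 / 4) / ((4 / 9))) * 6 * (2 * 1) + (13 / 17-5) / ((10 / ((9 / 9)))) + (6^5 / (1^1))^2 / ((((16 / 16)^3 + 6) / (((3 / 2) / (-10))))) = -3083502879 / 2380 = -1295589.44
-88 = -88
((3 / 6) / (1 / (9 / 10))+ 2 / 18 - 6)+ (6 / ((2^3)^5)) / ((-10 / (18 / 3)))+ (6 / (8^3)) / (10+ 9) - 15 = -57261479 / 2801664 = -20.44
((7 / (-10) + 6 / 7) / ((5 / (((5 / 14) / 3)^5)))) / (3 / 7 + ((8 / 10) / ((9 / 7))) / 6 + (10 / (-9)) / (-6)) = 6875 / 6563604096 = 0.00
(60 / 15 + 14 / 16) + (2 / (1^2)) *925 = 14839 / 8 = 1854.88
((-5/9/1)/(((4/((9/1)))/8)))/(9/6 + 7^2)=-20/101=-0.20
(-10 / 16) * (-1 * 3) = 15 / 8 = 1.88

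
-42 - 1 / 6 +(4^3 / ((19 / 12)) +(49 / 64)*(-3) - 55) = -215387 / 3648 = -59.04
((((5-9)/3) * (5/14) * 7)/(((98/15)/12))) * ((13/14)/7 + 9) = -134250/2401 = -55.91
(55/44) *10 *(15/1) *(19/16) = 7125/32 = 222.66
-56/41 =-1.37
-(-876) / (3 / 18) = 5256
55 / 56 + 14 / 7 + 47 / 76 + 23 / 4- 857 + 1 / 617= -556470619 / 656488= -847.65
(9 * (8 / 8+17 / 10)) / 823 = 243 / 8230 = 0.03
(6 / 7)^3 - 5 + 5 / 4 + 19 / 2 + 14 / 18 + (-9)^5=-59041.84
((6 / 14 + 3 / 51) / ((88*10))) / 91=29 / 4764760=0.00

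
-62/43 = -1.44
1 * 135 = 135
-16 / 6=-8 / 3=-2.67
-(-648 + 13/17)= 11003/17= 647.24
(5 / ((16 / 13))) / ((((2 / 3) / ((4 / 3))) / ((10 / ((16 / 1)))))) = 325 / 64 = 5.08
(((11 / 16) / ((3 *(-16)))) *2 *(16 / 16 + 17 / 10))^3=-0.00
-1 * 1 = -1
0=0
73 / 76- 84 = -6311 / 76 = -83.04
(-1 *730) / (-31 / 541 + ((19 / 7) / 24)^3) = 1872612725760 / 143279873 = 13069.61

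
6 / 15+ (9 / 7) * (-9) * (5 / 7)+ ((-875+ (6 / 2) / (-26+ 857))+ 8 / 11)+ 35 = -632398554 / 746515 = -847.13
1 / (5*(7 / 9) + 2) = 9 / 53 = 0.17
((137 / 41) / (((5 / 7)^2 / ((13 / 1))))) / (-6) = -87269 / 6150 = -14.19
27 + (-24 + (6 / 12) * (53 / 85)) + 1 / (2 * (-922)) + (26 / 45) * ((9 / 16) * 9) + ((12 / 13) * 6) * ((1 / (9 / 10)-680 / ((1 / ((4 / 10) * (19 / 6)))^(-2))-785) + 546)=-414033325589 / 113166280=-3658.63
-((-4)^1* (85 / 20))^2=-289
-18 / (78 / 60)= -180 / 13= -13.85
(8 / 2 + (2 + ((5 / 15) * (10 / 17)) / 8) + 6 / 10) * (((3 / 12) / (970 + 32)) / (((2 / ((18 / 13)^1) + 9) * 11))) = 0.00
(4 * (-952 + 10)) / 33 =-1256 / 11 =-114.18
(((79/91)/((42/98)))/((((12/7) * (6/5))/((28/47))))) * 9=19355/3666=5.28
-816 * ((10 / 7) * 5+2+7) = -92208 / 7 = -13172.57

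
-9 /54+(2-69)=-403 /6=-67.17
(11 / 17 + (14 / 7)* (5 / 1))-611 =-10206 / 17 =-600.35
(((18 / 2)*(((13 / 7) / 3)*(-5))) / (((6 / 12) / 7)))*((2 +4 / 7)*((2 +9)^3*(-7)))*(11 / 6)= 17129970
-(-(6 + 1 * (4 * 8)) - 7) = 45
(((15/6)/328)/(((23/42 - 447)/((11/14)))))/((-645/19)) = 209/528928208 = 0.00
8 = 8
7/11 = 0.64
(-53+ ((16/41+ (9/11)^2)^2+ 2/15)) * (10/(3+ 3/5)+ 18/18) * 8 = -1563.81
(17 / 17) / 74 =1 / 74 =0.01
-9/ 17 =-0.53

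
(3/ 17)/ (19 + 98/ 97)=97/ 10999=0.01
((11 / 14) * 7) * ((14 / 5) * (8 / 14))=8.80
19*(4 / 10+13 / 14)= 1767 / 70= 25.24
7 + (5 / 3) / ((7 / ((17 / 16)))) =2437 / 336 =7.25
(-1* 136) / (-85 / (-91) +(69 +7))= -12376 / 7001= -1.77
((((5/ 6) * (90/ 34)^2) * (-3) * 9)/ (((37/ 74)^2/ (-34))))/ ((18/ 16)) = 19058.82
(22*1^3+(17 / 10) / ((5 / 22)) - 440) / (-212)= 1.94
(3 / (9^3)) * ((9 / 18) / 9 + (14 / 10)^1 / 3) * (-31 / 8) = -1457 / 174960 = -0.01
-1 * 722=-722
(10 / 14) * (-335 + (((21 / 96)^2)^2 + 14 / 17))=-29784597195 / 124780544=-238.70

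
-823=-823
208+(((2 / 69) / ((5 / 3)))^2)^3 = 481116639250064 / 2313060765625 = 208.00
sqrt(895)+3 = 32.92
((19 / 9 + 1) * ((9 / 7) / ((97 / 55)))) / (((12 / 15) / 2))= 550 / 97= 5.67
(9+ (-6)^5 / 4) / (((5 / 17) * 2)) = -6579 / 2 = -3289.50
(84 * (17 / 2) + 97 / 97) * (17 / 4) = 12155 / 4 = 3038.75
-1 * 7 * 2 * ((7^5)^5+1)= -18774960675295508611312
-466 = -466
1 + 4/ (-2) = -1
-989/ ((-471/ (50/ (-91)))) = -49450/ 42861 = -1.15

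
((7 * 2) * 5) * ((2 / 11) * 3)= 420 / 11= 38.18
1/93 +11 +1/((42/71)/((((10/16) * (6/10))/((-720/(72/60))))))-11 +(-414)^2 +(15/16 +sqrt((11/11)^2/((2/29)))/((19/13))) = 13 * sqrt(58)/38 +119018040133/694400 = 171399.55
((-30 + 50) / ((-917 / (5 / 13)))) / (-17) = 0.00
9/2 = 4.50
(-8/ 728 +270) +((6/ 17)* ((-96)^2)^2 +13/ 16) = 741995857695/ 24752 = 29977208.21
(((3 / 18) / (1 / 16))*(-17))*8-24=-1160 / 3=-386.67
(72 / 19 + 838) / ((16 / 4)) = 7997 / 38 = 210.45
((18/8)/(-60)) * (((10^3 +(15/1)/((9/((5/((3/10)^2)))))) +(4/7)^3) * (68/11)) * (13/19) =-559142597/3225915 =-173.33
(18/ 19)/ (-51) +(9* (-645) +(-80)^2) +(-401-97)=31325/ 323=96.98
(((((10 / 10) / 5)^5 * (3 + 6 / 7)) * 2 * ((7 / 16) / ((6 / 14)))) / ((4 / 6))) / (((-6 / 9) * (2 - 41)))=189 / 1300000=0.00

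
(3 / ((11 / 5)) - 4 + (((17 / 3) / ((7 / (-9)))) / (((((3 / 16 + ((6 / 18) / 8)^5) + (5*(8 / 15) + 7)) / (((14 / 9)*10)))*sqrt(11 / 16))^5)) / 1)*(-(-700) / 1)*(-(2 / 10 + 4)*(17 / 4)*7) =2536485 / 11 + 1217573090357139867806518820398314004276051968*sqrt(11) / 253360330411042696779158111759365206875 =16169284.80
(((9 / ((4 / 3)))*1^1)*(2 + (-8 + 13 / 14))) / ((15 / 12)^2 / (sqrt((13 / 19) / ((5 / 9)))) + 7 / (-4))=100.08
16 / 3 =5.33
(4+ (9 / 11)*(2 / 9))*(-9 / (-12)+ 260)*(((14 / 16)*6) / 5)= 503769 / 440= 1144.93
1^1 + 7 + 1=9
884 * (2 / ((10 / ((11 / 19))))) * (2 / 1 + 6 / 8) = 26741 / 95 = 281.48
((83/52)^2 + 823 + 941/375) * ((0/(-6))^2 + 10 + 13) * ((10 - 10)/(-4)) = 0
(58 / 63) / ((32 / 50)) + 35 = 18365 / 504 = 36.44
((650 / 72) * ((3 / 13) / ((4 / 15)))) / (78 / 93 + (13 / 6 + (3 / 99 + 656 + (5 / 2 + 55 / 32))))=255750 / 21712297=0.01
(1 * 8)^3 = 512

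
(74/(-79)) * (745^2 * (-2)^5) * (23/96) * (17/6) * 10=80295466750/711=112933145.92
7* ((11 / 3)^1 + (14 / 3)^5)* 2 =31037.08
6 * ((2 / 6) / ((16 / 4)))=1 / 2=0.50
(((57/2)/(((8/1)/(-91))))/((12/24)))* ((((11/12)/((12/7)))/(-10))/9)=133133/34560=3.85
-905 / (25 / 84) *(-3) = 45612 / 5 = 9122.40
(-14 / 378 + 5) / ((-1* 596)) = -67 / 8046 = -0.01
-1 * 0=0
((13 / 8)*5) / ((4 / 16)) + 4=73 / 2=36.50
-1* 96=-96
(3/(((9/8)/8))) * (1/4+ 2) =48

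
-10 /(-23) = 10 /23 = 0.43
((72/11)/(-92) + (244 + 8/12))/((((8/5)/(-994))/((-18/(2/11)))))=346001460/23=15043541.74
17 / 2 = 8.50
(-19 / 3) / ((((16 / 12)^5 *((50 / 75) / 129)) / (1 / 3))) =-198531 / 2048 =-96.94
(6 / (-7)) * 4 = -24 / 7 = -3.43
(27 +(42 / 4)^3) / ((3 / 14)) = 22113 / 4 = 5528.25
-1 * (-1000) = 1000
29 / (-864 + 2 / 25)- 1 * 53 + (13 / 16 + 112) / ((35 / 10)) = -12579537 / 604744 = -20.80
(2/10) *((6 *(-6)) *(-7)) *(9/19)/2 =1134/95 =11.94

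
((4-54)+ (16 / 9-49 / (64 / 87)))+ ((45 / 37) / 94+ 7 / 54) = -344639615 / 3004992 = -114.69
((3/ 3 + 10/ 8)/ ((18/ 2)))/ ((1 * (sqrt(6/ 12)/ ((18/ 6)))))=1.06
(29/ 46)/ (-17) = -29/ 782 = -0.04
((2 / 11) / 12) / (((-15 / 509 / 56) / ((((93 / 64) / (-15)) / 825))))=110453 / 32670000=0.00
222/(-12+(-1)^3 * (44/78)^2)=-168831/9368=-18.02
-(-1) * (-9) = -9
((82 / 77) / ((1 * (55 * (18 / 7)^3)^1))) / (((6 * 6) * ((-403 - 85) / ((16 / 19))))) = -2009 / 36804323160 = -0.00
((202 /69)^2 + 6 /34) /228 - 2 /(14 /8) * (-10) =1481246537 /129175452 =11.47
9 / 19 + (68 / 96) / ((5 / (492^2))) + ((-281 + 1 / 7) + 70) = 22664541 / 665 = 34082.02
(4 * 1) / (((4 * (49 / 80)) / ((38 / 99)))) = 3040 / 4851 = 0.63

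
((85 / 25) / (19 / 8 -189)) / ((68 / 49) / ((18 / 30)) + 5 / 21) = -6664 / 933125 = -0.01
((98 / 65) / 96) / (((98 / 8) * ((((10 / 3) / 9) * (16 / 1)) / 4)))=9 / 10400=0.00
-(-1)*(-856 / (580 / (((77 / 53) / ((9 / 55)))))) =-181258 / 13833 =-13.10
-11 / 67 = -0.16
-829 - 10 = -839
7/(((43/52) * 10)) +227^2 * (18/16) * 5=498544531/1720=289851.47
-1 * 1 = -1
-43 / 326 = -0.13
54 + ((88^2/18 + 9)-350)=1289/9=143.22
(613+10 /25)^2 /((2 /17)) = 3198206.26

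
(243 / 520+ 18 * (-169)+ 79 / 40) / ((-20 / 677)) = 107004589 / 1040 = 102889.03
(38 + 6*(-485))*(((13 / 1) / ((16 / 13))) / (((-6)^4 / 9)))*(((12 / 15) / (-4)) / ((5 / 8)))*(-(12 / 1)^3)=-2912208 / 25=-116488.32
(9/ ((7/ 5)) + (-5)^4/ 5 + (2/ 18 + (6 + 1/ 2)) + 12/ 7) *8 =70436/ 63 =1118.03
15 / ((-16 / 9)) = -135 / 16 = -8.44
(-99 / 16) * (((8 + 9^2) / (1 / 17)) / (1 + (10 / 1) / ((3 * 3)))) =-1348083 / 304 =-4434.48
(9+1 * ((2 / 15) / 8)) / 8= 541 / 480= 1.13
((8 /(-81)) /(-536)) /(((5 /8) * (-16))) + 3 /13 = 162797 /705510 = 0.23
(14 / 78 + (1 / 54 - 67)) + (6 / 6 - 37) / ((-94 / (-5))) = -2267245 / 32994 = -68.72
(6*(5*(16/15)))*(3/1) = 96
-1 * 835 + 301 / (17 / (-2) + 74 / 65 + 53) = -4914925 / 5933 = -828.40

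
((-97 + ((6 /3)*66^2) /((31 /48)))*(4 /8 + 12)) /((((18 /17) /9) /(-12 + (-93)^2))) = 1523971227525 /124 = 12290090544.56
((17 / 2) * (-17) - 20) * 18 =-2961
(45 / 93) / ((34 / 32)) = 240 / 527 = 0.46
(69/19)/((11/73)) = 24.10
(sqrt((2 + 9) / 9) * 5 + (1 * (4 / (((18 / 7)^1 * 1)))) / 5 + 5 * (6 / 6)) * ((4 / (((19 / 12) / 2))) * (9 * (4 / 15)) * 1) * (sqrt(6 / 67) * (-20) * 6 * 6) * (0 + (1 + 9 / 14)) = -3179520 * sqrt(4422) / 8911 -50660352 * sqrt(402) / 44555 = -46524.46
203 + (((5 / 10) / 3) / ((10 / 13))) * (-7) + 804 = 60329 / 60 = 1005.48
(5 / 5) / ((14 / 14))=1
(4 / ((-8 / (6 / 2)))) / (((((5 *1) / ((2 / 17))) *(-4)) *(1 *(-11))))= -3 / 3740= -0.00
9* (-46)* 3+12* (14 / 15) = -6154 / 5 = -1230.80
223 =223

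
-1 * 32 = -32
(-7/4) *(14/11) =-49/22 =-2.23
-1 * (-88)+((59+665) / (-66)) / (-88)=127957 / 1452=88.12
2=2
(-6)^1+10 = 4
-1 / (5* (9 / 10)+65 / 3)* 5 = -30 / 157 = -0.19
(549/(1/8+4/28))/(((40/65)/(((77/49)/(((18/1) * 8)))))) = 8723/240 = 36.35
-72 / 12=-6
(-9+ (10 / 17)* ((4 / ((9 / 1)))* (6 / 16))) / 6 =-227 / 153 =-1.48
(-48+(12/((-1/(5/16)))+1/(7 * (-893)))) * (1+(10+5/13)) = -47876557/81263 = -589.16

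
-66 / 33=-2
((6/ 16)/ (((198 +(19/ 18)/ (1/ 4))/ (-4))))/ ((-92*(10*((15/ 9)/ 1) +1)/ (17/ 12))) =459/ 70994560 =0.00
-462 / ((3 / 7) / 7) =-7546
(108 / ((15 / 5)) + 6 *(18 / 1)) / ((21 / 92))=4416 / 7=630.86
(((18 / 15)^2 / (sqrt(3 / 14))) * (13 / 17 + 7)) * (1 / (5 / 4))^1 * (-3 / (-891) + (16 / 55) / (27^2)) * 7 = 67648 * sqrt(42) / 860625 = 0.51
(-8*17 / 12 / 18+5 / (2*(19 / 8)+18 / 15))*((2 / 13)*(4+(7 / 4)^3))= 405523 / 1336608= 0.30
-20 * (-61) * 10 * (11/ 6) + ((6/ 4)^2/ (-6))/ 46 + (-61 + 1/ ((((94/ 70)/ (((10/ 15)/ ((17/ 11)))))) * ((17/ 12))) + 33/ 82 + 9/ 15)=22306.89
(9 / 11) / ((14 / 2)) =9 / 77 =0.12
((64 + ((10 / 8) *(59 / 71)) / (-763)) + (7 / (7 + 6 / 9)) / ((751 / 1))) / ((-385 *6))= -239546393621 / 8646147315960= -0.03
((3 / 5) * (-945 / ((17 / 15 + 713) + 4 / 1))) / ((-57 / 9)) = 25515 / 204668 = 0.12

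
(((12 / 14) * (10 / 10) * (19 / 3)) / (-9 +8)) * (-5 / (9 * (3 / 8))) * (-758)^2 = 873337280 / 189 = 4620832.17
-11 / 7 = -1.57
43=43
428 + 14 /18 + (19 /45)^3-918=-44573516 /91125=-489.15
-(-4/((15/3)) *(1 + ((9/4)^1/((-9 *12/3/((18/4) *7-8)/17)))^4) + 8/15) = 310940.69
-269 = -269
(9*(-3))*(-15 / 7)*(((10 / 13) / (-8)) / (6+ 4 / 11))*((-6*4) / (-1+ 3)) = 13365 / 1274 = 10.49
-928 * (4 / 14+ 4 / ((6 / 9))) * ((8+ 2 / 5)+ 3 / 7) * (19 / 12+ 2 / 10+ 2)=-238673248 / 1225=-194835.30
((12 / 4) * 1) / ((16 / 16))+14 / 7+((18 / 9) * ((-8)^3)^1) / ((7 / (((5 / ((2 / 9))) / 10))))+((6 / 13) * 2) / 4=-29476 / 91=-323.91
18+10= 28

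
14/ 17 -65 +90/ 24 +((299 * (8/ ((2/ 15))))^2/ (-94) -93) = -10943172751/ 3196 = -3424021.51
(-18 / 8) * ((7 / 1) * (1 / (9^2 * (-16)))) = 7 / 576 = 0.01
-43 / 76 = -0.57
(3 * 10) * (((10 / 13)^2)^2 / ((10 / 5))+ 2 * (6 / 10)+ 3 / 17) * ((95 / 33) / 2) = 357830515 / 5340907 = 67.00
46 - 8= 38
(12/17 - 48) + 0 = -804/17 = -47.29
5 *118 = 590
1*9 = 9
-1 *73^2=-5329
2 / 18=1 / 9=0.11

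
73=73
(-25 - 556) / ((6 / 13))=-7553 / 6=-1258.83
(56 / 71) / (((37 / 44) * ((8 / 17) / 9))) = 47124 / 2627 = 17.94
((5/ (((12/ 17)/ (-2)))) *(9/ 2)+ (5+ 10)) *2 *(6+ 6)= -1170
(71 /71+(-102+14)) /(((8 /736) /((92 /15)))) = -245456 /5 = -49091.20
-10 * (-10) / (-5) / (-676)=5 / 169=0.03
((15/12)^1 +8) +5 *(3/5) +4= 65/4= 16.25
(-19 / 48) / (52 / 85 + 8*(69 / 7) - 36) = -0.01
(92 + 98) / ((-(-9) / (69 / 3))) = 4370 / 9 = 485.56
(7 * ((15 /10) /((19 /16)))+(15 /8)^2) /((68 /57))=45081 /4352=10.36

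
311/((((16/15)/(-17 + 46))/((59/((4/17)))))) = 135690855/64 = 2120169.61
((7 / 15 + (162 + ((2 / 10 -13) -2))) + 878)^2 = 9467929 / 9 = 1051992.11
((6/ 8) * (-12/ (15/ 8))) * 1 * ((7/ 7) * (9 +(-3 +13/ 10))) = -876/ 25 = -35.04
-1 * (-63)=63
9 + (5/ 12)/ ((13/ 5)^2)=18377/ 2028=9.06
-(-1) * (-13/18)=-13/18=-0.72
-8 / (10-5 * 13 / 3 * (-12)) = -4 / 135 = -0.03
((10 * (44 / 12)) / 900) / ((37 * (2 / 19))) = 209 / 19980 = 0.01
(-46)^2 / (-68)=-31.12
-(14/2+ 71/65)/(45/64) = -11.51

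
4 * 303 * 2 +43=2467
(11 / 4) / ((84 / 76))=209 / 84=2.49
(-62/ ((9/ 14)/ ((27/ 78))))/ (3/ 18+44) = -2604/ 3445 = -0.76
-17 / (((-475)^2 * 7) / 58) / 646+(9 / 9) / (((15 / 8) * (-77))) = -6859957 / 990268125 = -0.01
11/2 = 5.50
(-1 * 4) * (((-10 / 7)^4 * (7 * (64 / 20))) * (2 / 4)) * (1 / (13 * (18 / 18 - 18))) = 64000 / 75803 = 0.84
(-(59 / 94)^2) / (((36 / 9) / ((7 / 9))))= -24367 / 318096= -0.08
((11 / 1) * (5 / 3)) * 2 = 110 / 3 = 36.67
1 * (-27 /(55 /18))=-486 /55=-8.84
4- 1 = 3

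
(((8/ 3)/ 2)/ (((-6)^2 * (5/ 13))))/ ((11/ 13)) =169/ 1485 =0.11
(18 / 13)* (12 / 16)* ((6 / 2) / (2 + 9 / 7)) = 567 / 598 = 0.95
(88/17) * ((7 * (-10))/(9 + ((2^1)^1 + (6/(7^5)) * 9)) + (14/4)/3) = -26.89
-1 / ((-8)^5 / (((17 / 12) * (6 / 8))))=17 / 524288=0.00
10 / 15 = 2 / 3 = 0.67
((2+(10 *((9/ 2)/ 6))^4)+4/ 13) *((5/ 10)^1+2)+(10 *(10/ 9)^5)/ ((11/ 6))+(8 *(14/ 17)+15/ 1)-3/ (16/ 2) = 12167331551285/ 1531179936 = 7946.38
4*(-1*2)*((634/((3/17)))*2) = -172448/3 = -57482.67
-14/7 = -2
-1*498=-498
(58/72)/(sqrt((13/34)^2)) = 493/234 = 2.11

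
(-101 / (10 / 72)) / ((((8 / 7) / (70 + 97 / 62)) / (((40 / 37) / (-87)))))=649026 / 1147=565.85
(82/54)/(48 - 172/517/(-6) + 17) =517/22149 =0.02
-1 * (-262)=262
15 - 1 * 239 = -224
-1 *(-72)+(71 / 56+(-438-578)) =-52793 / 56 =-942.73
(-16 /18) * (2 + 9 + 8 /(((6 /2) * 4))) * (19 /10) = -532 /27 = -19.70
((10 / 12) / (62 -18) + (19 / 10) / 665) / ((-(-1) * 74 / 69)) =23161 / 1139600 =0.02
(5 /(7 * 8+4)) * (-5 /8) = -5 /96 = -0.05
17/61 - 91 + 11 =-4863/61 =-79.72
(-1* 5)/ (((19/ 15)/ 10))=-750/ 19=-39.47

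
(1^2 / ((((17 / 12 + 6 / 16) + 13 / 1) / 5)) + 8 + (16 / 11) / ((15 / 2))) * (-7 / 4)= -174916 / 11715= -14.93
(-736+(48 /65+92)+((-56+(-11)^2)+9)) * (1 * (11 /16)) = -391.37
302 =302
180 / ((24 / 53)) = 795 / 2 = 397.50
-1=-1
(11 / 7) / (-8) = -0.20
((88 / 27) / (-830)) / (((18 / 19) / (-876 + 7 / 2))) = 72941 / 20169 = 3.62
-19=-19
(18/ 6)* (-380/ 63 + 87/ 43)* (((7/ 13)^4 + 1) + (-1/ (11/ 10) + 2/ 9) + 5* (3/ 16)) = -93670548425/ 5836040496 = -16.05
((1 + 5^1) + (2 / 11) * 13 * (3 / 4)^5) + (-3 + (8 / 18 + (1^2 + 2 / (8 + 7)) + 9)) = 3583307 / 253440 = 14.14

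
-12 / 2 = -6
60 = 60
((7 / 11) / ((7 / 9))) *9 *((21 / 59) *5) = 8505 / 649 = 13.10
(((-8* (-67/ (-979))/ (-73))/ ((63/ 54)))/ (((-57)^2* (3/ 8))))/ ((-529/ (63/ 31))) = -8576/ 423087427213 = -0.00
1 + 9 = 10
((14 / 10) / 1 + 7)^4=3111696 / 625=4978.71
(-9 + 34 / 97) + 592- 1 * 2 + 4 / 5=282343 / 485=582.15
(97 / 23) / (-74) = -97 / 1702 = -0.06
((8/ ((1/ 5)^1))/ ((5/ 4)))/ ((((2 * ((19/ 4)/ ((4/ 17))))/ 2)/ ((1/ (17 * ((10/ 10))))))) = 512/ 5491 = 0.09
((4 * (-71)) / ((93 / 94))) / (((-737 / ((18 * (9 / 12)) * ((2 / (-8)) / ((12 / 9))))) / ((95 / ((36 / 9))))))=-8559405 / 365552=-23.42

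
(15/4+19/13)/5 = 271/260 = 1.04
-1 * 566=-566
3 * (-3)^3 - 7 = -88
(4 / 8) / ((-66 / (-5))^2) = 25 / 8712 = 0.00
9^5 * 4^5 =60466176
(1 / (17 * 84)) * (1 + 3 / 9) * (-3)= -1 / 357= -0.00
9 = 9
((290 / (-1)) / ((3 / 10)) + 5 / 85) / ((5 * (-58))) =49297 / 14790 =3.33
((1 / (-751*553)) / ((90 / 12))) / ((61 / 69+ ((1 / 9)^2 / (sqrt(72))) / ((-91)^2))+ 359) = -587350151729123328 / 658394244623730928048243435+ 202761468*sqrt(2) / 658394244623730928048243435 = -0.00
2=2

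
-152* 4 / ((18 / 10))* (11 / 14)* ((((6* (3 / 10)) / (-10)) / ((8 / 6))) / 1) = 1254 / 35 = 35.83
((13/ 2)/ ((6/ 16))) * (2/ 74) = 52/ 111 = 0.47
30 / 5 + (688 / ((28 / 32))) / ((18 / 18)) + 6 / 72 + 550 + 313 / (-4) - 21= 52211 / 42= 1243.12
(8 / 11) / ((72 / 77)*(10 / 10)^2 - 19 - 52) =-56 / 5395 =-0.01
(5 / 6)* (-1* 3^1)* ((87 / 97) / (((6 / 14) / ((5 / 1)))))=-26.16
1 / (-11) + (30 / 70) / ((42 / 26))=0.17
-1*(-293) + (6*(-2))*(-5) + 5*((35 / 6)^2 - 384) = -50287 / 36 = -1396.86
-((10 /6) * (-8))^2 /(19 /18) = -3200 /19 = -168.42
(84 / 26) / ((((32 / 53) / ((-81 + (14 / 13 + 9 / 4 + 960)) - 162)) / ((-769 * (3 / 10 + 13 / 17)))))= -5802739441149 / 1838720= -3155858.12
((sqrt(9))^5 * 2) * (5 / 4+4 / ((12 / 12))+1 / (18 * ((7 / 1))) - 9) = -25461 / 14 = -1818.64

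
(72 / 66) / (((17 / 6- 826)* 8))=-9 / 54329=-0.00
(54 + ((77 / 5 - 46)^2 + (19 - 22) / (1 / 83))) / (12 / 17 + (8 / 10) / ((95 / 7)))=2993241 / 3088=969.31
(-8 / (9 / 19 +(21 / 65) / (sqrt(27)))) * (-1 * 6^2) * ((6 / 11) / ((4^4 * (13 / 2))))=4501575 / 22197692 - 341145 * sqrt(3) / 22197692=0.18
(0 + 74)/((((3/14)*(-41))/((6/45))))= -1.12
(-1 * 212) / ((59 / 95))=-20140 / 59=-341.36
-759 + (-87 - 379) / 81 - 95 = -69640 / 81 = -859.75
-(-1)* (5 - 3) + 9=11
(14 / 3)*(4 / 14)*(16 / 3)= 64 / 9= 7.11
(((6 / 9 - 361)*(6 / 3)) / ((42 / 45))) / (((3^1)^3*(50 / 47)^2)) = -2387929 / 94500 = -25.27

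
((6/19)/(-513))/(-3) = 2/9747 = 0.00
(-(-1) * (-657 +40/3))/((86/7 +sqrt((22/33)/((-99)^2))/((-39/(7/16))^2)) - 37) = 26.04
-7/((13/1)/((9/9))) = -7/13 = -0.54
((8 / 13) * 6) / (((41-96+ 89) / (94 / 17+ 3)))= 3480 / 3757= 0.93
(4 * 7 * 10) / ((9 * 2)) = 140 / 9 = 15.56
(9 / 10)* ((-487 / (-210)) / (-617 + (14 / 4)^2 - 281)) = -0.00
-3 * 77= -231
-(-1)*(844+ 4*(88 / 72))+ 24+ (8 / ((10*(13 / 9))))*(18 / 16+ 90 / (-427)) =436339523 / 499590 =873.40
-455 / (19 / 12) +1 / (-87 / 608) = -486572 / 1653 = -294.36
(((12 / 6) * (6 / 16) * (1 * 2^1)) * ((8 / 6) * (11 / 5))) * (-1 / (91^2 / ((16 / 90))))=-176 / 1863225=-0.00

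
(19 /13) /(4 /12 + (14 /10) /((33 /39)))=3135 /4264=0.74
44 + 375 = 419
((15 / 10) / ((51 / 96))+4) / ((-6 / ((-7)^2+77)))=-2436 / 17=-143.29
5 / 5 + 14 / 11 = 25 / 11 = 2.27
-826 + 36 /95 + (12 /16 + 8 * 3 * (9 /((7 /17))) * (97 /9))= 12844723 /2660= 4828.84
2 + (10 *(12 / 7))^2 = 14498 / 49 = 295.88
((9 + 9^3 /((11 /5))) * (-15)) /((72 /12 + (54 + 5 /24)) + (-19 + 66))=-1347840 /28303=-47.62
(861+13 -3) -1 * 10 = 861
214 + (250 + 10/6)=1397/3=465.67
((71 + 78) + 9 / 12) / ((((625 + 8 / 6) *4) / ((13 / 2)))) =23361 / 60128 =0.39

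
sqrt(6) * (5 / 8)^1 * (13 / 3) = 65 * sqrt(6) / 24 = 6.63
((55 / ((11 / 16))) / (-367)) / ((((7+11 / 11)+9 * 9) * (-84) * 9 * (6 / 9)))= 10 / 2057769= 0.00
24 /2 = 12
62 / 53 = 1.17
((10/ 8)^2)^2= 625/ 256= 2.44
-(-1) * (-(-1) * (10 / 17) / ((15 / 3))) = 2 / 17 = 0.12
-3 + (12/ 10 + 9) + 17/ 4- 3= 169/ 20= 8.45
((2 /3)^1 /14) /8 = 1 /168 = 0.01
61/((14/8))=244/7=34.86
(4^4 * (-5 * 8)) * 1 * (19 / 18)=-97280 / 9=-10808.89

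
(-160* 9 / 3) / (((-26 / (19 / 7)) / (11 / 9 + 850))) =11644720 / 273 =42654.65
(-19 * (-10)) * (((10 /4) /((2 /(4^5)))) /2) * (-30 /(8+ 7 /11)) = -422400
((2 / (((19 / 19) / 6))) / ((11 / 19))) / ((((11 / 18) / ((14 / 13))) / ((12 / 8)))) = 54.79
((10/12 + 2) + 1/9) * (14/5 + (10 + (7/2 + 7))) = 68.61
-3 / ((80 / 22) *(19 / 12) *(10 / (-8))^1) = 198 / 475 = 0.42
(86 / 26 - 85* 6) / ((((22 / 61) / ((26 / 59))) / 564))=-226619148 / 649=-349182.05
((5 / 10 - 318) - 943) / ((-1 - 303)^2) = -2521 / 184832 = -0.01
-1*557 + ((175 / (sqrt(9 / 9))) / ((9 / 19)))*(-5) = -21638 / 9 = -2404.22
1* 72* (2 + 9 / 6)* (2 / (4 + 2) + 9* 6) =13692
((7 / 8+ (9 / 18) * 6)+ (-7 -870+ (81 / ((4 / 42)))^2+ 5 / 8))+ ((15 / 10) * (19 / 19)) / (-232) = 335229673 / 464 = 722477.74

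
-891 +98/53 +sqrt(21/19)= -47125/53 +sqrt(399)/19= -888.10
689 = 689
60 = 60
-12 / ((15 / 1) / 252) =-1008 / 5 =-201.60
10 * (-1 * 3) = -30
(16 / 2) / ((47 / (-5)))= -40 / 47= -0.85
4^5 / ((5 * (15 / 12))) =4096 / 25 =163.84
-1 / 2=-0.50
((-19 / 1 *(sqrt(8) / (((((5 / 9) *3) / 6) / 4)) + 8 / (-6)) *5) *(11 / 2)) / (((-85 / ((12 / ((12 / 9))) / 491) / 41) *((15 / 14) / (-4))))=959728 / 41735 - 103650624 *sqrt(2) / 208675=-679.46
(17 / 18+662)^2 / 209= 142396489 / 67716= 2102.85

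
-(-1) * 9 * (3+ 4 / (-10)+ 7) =432 / 5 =86.40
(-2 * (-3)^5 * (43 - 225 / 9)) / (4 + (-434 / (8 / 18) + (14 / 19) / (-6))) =-997272 / 110879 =-8.99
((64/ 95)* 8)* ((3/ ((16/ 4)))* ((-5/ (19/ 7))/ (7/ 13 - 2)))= 34944/ 6859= 5.09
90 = 90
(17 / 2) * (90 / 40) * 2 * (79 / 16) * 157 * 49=92985291 / 64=1452895.17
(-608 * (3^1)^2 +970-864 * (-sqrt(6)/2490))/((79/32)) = -144064/79 +4608 * sqrt(6)/32785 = -1823.25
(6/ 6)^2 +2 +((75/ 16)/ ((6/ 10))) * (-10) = -601/ 8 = -75.12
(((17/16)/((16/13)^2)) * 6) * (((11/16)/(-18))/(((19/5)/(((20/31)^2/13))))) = -303875/224366592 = -0.00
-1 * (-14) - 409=-395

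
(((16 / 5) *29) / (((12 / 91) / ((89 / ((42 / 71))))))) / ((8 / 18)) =2382263 / 10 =238226.30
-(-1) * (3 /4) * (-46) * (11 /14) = -759 /28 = -27.11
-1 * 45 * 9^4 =-295245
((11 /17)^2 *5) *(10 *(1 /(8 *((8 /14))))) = 21175 /4624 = 4.58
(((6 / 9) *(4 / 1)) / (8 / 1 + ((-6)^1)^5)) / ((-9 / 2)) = 2 / 26217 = 0.00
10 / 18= 0.56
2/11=0.18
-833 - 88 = -921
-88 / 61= -1.44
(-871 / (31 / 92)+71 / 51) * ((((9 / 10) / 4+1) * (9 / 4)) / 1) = -600426057 / 84320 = -7120.80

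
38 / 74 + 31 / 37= 50 / 37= 1.35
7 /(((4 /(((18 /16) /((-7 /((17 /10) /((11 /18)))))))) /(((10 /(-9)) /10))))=153 /1760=0.09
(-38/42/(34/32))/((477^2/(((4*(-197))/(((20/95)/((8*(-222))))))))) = -24.88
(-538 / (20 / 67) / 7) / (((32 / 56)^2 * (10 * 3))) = -126161 / 4800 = -26.28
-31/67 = -0.46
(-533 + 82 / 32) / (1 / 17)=-9017.44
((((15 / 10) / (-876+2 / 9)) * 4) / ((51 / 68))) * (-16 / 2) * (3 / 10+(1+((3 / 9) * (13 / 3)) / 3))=0.13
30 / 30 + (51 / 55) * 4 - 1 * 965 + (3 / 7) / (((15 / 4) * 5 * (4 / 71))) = -1847779 / 1925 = -959.89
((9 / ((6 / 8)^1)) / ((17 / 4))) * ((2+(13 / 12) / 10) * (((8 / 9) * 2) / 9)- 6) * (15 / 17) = -108544 / 7803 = -13.91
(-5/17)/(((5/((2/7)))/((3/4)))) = -3/238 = -0.01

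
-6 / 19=-0.32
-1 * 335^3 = -37595375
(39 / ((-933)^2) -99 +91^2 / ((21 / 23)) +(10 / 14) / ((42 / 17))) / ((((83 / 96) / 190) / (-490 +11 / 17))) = -6451363824216952800 / 6687193219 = -964734173.66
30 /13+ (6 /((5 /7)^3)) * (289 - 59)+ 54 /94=57886173 /15275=3789.60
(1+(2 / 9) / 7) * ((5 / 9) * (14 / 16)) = 325 / 648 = 0.50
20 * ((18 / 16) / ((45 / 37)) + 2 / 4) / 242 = 57 / 484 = 0.12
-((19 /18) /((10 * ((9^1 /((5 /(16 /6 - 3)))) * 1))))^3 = 6859 /1259712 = 0.01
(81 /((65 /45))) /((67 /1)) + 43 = 43.84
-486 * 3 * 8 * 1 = -11664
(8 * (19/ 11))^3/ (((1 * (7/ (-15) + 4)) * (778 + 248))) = 462080/ 634887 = 0.73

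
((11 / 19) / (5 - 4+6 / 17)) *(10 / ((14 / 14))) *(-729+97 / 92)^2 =4193582376335 / 1849384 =2267556.32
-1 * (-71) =71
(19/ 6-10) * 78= -533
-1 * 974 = -974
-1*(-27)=27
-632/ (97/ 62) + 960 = 53936/ 97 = 556.04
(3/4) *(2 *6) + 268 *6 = 1617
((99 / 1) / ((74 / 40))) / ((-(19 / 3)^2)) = -1.33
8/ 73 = 0.11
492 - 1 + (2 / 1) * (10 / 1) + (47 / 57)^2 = 511.68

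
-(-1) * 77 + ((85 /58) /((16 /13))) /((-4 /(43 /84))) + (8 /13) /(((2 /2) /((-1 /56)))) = 311457569 /4053504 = 76.84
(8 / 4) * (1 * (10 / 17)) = 20 / 17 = 1.18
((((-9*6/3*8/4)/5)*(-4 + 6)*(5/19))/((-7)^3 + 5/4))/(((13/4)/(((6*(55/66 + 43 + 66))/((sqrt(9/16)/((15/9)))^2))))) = 33740800/3038841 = 11.10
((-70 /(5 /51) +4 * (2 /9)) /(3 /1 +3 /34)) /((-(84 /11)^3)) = 72610043 /140026320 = 0.52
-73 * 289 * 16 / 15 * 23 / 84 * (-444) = 287256752 / 105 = 2735778.59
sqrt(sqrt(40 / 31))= 5^(1 / 4) * 62^(3 / 4) / 31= 1.07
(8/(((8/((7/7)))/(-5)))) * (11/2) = -55/2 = -27.50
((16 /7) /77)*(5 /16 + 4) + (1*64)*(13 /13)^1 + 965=554700 /539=1029.13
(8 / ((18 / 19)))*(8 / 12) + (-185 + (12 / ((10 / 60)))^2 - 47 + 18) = 134342 / 27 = 4975.63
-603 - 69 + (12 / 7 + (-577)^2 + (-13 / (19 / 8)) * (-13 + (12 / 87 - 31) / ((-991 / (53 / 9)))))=332328.87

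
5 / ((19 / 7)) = 35 / 19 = 1.84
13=13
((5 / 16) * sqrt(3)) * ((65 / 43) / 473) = 0.00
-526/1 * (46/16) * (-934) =2824883/2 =1412441.50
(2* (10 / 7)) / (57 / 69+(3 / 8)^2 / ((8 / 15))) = 235520 / 89831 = 2.62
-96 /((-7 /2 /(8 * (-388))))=-85138.29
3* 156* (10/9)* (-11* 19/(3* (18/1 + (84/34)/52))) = -48036560/23931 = -2007.29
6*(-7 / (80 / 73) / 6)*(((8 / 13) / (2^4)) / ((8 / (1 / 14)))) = -73 / 33280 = -0.00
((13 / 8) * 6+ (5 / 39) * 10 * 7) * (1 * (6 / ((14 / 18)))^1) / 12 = 8763 / 728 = 12.04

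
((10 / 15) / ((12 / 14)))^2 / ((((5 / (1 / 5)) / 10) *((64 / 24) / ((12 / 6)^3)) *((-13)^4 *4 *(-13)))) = -49 / 100249110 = -0.00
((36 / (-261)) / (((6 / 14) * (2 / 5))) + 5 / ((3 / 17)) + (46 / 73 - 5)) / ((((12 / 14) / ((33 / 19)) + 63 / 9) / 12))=45301256 / 1221509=37.09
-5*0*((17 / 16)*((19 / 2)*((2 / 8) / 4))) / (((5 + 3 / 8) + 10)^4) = 0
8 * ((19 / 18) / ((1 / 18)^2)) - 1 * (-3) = 2739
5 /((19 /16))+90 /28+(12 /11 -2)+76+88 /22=253145 /2926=86.52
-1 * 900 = -900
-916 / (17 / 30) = -27480 / 17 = -1616.47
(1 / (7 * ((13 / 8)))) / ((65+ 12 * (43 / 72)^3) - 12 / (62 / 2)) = 7713792 / 5893708639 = 0.00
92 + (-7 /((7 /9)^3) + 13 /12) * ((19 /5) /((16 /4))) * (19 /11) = 69.36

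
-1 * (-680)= 680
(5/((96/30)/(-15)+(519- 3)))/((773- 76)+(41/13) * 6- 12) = 4875/353997284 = 0.00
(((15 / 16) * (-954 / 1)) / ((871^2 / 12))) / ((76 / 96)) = -257580 / 14414179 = -0.02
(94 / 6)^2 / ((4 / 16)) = 8836 / 9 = 981.78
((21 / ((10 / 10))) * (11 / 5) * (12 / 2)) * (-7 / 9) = -1078 / 5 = -215.60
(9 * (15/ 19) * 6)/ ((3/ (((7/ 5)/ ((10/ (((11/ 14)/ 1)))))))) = 297/ 190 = 1.56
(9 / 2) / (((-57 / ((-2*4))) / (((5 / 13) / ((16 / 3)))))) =45 / 988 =0.05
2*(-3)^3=-54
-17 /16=-1.06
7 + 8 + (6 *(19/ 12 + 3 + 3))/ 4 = 26.38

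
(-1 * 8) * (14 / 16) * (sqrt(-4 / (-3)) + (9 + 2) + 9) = -140- 14 * sqrt(3) / 3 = -148.08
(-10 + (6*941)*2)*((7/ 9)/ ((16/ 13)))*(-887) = -455324597/ 72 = -6323952.74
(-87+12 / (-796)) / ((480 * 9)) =-481 / 23880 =-0.02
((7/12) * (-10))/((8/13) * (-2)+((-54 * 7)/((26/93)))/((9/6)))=455/70404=0.01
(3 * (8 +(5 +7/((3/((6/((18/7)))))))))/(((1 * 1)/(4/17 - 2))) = -1660/17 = -97.65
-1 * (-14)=14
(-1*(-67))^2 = 4489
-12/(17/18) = -216/17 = -12.71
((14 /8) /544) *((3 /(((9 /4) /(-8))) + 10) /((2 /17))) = -7 /384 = -0.02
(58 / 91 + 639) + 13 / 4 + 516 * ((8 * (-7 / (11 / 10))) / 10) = -7944023 / 4004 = -1984.02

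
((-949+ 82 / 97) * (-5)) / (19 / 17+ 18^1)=1563507 / 6305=247.98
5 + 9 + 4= 18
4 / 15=0.27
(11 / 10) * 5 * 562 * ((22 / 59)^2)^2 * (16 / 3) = 11585364736 / 36352083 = 318.70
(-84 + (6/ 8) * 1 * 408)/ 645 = 0.34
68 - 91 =-23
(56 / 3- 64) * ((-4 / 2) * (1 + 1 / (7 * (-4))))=612 / 7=87.43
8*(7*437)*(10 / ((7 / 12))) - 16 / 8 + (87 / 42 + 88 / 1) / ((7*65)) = 205563917 / 490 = 419518.20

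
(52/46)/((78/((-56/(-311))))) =56/21459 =0.00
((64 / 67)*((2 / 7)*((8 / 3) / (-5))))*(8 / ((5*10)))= -4096 / 175875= -0.02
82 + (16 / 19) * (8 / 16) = 82.42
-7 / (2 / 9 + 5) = -63 / 47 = -1.34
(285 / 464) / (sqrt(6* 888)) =95* sqrt(37) / 68672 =0.01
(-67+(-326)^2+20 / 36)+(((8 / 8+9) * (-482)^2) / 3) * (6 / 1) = 42774206 / 9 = 4752689.56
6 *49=294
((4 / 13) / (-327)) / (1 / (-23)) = 92 / 4251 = 0.02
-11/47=-0.23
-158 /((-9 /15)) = 790 /3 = 263.33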